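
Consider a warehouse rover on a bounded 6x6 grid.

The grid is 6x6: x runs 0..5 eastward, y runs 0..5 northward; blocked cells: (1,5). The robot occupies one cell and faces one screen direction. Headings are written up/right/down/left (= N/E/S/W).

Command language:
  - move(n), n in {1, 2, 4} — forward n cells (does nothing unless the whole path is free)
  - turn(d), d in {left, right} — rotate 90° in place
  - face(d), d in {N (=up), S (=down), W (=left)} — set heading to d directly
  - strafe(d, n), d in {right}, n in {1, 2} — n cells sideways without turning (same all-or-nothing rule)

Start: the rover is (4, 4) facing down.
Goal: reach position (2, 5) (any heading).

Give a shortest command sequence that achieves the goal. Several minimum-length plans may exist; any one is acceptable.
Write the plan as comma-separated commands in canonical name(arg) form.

strafe(right, 2), face(N), move(1)

begin: (4, 4) facing down
t=1 strafe(right, 2) ⇒ (2, 4) facing down
t=2 face(N) ⇒ (2, 4) facing up
t=3 move(1) ⇒ (2, 5) facing up
shorter routes all fall short; 3 is best.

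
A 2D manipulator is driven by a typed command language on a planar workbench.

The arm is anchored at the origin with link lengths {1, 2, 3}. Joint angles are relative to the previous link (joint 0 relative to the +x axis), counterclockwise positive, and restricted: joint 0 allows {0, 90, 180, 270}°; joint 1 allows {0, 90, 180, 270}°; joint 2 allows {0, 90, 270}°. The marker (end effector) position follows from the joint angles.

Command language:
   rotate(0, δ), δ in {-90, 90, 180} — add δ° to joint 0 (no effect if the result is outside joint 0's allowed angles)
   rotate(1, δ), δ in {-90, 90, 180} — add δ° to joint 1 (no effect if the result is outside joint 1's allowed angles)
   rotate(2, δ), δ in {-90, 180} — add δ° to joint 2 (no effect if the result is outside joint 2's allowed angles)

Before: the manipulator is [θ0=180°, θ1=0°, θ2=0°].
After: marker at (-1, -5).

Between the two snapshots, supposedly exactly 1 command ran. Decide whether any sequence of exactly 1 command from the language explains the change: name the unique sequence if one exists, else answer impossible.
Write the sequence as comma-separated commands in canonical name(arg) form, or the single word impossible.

begin: [θ0=180°, θ1=0°, θ2=0°]
[1] after rotate(1, 90): [θ0=180°, θ1=90°, θ2=0°]
all 8 alternatives checked — unique.

rotate(1, 90)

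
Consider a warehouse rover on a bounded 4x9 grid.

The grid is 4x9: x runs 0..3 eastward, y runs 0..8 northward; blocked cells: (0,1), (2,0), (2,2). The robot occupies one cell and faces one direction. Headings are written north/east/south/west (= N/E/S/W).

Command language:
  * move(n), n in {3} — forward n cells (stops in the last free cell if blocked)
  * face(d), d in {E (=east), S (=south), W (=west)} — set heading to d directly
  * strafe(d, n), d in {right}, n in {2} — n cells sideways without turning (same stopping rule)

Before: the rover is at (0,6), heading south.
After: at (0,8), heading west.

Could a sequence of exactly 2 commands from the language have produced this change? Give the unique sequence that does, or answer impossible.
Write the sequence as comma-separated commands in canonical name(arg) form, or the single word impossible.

key: order matters: swapping face(W) and strafe(right, 2) lands elsewhere
begin: at (0,6), heading south
step 1 (face(W)): at (0,6), heading west
step 2 (strafe(right, 2)): at (0,8), heading west
no rival 2-sequence matches.

face(W), strafe(right, 2)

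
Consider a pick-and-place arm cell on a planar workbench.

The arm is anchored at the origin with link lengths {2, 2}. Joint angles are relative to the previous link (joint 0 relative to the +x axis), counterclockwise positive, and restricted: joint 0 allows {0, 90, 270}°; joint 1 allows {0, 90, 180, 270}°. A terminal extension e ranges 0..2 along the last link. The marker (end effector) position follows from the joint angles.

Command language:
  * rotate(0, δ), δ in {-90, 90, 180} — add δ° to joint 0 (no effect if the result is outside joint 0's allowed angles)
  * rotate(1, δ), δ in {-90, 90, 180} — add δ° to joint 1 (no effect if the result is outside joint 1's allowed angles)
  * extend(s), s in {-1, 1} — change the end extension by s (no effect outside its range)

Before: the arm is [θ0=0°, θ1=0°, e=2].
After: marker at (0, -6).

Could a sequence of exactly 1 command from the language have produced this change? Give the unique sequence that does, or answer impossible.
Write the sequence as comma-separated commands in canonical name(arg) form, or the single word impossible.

rotate(0, -90)

from: [θ0=0°, θ1=0°, e=2]
1. rotate(0, -90) → [θ0=270°, θ1=0°, e=2]
all 8 alternatives checked — unique.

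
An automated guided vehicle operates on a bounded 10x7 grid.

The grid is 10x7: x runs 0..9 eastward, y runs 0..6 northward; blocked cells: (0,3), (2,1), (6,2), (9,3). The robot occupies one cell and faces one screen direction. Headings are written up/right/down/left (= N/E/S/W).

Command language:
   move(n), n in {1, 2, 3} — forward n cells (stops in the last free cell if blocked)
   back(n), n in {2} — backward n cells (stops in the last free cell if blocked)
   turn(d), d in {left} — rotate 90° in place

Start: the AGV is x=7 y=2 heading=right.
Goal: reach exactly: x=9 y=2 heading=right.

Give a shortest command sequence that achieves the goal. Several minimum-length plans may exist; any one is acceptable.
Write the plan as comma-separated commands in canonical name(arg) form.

move(3)

initial: x=7 y=2 heading=right
1. move(3) → x=9 y=2 heading=right
minimal: 1 command(s), checked below 1.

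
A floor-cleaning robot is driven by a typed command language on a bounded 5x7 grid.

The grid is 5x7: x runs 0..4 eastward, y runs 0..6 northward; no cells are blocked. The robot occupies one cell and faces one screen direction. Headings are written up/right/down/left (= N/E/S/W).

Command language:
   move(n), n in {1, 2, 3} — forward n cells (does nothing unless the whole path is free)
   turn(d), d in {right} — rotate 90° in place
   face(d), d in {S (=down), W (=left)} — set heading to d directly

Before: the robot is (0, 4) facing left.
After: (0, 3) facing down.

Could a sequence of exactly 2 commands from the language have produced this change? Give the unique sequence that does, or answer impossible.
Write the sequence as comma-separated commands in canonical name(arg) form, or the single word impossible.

key: position moved to (0,3) AND the heading swung to S — translation plus rotation needed
initial: (0, 4) facing left
t=1 face(S) ⇒ (0, 4) facing down
t=2 move(1) ⇒ (0, 3) facing down
no rival 2-sequence matches.

face(S), move(1)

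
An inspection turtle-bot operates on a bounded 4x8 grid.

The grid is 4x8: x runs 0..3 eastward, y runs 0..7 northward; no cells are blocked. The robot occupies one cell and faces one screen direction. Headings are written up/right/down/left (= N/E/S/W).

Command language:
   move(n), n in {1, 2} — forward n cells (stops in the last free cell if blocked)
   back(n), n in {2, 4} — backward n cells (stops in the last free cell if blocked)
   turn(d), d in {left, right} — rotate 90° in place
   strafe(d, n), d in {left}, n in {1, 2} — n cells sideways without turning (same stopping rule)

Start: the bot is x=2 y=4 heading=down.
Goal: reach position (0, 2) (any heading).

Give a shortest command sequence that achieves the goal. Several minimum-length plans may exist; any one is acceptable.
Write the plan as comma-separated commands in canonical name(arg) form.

move(2), turn(right), move(2)

t0: x=2 y=4 heading=down
step 1 (move(2)): x=2 y=2 heading=down
step 2 (turn(right)): x=2 y=2 heading=left
step 3 (move(2)): x=0 y=2 heading=left
shorter routes all fall short; 3 is best.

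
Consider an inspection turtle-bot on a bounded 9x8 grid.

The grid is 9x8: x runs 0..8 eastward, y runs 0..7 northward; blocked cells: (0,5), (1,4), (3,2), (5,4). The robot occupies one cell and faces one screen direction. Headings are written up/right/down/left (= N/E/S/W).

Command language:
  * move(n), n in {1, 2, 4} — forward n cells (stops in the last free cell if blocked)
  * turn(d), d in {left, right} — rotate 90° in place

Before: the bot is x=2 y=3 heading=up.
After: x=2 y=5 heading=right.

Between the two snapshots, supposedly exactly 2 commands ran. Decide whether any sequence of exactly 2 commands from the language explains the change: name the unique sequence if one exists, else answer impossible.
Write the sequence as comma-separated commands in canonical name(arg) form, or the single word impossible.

move(2), turn(right)

key: order matters: swapping move(2) and turn(right) lands elsewhere
t0: x=2 y=3 heading=up
1. move(2) → x=2 y=5 heading=up
2. turn(right) → x=2 y=5 heading=right
all 25 alternatives checked — unique.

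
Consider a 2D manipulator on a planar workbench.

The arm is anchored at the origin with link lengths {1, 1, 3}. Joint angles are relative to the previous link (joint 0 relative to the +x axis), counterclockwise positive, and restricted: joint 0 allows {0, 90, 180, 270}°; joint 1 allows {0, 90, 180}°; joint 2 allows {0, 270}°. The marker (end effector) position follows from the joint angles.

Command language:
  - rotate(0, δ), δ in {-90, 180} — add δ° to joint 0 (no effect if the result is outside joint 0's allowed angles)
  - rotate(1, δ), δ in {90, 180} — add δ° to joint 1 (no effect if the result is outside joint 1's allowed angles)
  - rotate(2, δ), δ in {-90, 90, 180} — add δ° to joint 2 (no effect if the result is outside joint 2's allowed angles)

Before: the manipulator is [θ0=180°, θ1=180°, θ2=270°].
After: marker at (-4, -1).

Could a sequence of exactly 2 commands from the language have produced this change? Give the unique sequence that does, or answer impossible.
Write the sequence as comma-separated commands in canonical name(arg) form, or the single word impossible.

rotate(1, 180), rotate(1, 90)

key: order matters: swapping rotate(1, 180) and rotate(1, 90) lands elsewhere
begin: [θ0=180°, θ1=180°, θ2=270°]
1. rotate(1, 180) → [θ0=180°, θ1=0°, θ2=270°]
2. rotate(1, 90) → [θ0=180°, θ1=90°, θ2=270°]
no rival 2-sequence matches.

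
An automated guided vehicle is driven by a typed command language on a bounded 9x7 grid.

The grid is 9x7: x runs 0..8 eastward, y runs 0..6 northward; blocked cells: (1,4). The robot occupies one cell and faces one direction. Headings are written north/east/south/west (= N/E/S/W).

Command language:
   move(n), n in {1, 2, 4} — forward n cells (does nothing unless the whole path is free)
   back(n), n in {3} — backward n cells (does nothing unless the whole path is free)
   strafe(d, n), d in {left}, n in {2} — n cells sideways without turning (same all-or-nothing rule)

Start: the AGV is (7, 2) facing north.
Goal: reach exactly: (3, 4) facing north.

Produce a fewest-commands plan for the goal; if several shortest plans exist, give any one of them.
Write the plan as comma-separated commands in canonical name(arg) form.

strafe(left, 2), strafe(left, 2), move(2)

from: (7, 2) facing north
[1] after strafe(left, 2): (5, 2) facing north
[2] after strafe(left, 2): (3, 2) facing north
[3] after move(2): (3, 4) facing north
no 2-step plan works, so 3 is optimal.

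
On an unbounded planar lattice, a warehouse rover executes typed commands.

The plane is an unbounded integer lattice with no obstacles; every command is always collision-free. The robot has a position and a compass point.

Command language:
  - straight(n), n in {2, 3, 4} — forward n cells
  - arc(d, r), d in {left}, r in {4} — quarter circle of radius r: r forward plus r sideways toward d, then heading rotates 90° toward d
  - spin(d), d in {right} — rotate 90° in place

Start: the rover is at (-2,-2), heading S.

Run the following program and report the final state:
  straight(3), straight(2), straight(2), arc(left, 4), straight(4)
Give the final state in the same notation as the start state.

from: at (-2,-2), heading S
[1] after straight(3): at (-2,-5), heading S
[2] after straight(2): at (-2,-7), heading S
[3] after straight(2): at (-2,-9), heading S
[4] after arc(left, 4): at (2,-13), heading E
[5] after straight(4): at (6,-13), heading E

at (6,-13), heading E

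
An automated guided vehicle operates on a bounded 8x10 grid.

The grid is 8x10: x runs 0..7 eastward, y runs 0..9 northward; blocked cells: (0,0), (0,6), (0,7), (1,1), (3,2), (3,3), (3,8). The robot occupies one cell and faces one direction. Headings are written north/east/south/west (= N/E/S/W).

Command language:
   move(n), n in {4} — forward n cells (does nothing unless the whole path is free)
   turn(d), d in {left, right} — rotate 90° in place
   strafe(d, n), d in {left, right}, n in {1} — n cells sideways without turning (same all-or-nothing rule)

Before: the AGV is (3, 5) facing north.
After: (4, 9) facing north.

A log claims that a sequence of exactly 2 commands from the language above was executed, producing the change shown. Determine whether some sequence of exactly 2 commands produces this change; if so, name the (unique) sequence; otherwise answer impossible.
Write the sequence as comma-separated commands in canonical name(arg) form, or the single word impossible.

key: still facing N at the end — nothing in the sequence rotates
start: (3, 5) facing north
step 1 (strafe(right, 1)): (4, 5) facing north
step 2 (move(4)): (4, 9) facing north
no other 2-command option fits: unique.

strafe(right, 1), move(4)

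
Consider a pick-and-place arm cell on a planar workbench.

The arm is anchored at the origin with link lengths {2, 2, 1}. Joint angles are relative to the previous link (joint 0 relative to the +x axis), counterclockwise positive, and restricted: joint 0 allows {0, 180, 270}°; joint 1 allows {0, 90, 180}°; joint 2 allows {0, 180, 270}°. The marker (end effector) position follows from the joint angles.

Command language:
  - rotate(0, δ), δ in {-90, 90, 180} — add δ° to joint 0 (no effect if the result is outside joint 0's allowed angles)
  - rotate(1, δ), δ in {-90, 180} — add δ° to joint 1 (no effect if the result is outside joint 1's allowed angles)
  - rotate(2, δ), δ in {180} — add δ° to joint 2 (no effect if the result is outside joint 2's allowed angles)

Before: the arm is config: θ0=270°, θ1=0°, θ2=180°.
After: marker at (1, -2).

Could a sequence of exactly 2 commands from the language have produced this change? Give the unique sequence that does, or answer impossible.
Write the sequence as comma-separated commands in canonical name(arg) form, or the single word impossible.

key: order matters: swapping rotate(1, 180) and rotate(1, -90) lands elsewhere
start: config: θ0=270°, θ1=0°, θ2=180°
t=1 rotate(1, 180) ⇒ config: θ0=270°, θ1=180°, θ2=180°
t=2 rotate(1, -90) ⇒ config: θ0=270°, θ1=90°, θ2=180°
all 36 alternatives checked — unique.

rotate(1, 180), rotate(1, -90)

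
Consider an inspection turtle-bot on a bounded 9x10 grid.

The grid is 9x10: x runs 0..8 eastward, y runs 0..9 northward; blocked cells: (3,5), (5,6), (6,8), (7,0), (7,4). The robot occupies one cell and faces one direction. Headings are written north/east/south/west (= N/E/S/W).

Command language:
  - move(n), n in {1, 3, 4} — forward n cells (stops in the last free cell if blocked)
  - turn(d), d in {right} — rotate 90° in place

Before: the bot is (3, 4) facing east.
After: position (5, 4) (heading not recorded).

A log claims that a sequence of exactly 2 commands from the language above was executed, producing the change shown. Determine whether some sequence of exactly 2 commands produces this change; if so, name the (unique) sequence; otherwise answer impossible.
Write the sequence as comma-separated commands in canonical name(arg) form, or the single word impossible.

move(1), move(1)

from: (3, 4) facing east
t=1 move(1) ⇒ (4, 4) facing east
t=2 move(1) ⇒ (5, 4) facing east
all 16 alternatives checked — unique.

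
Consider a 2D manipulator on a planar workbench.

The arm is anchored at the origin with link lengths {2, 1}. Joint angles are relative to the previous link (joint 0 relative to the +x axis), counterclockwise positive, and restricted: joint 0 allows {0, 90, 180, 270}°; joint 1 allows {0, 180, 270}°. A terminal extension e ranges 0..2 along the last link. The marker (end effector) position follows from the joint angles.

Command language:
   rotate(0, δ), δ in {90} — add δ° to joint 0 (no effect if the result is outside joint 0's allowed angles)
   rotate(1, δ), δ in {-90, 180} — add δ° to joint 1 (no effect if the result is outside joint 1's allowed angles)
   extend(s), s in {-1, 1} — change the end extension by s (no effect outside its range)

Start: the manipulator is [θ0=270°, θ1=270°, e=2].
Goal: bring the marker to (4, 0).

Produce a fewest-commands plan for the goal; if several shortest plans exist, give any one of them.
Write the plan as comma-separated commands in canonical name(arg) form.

t0: [θ0=270°, θ1=270°, e=2]
[1] after rotate(0, 90): [θ0=0°, θ1=270°, e=2]
[2] after extend(-1): [θ0=0°, θ1=270°, e=1]
[3] after rotate(1, -90): [θ0=0°, θ1=180°, e=1]
[4] after rotate(1, 180): [θ0=0°, θ1=0°, e=1]
minimal: 4 command(s), checked below 4.

rotate(0, 90), extend(-1), rotate(1, -90), rotate(1, 180)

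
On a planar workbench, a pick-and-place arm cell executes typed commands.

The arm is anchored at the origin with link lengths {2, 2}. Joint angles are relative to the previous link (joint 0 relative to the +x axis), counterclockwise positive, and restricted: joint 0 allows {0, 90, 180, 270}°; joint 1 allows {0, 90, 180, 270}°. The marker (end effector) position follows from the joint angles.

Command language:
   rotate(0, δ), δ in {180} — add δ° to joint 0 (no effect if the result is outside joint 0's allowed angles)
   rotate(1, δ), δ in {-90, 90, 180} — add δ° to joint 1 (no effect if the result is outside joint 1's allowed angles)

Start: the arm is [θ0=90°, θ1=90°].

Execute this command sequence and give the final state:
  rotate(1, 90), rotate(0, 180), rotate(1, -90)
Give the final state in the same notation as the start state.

[θ0=270°, θ1=90°]

from: [θ0=90°, θ1=90°]
1. rotate(1, 90) → [θ0=90°, θ1=180°]
2. rotate(0, 180) → [θ0=270°, θ1=180°]
3. rotate(1, -90) → [θ0=270°, θ1=90°]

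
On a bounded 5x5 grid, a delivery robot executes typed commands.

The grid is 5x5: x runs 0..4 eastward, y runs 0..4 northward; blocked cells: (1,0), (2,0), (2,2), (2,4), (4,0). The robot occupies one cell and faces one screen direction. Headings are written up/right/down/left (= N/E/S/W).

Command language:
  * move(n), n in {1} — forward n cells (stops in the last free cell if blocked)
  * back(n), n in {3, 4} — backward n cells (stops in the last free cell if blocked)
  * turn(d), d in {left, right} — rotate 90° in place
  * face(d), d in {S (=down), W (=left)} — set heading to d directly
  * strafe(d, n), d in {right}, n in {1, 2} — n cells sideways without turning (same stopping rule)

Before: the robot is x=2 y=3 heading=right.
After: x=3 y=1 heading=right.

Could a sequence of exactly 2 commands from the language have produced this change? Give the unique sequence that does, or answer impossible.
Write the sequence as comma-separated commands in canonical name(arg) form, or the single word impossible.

key: running strafe(right, 2) before move(1) would end elsewhere — order is forced
from: x=2 y=3 heading=right
[1] after move(1): x=3 y=3 heading=right
[2] after strafe(right, 2): x=3 y=1 heading=right
no rival 2-sequence matches.

move(1), strafe(right, 2)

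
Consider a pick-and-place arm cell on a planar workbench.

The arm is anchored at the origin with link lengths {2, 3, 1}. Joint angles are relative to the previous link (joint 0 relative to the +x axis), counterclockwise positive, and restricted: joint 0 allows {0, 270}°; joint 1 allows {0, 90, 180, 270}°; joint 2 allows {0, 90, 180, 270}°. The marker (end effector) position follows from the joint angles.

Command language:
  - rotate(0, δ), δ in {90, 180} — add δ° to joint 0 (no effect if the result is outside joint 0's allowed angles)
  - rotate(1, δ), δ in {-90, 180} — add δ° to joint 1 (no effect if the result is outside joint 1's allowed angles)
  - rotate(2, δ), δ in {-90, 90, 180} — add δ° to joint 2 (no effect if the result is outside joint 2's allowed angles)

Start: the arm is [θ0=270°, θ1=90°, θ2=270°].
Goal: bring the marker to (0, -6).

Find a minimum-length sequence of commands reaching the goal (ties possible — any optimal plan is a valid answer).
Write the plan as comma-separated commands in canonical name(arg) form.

rotate(2, 90), rotate(1, -90)

t0: [θ0=270°, θ1=90°, θ2=270°]
1. rotate(2, 90) → [θ0=270°, θ1=90°, θ2=0°]
2. rotate(1, -90) → [θ0=270°, θ1=0°, θ2=0°]
minimal: 2 command(s), checked below 2.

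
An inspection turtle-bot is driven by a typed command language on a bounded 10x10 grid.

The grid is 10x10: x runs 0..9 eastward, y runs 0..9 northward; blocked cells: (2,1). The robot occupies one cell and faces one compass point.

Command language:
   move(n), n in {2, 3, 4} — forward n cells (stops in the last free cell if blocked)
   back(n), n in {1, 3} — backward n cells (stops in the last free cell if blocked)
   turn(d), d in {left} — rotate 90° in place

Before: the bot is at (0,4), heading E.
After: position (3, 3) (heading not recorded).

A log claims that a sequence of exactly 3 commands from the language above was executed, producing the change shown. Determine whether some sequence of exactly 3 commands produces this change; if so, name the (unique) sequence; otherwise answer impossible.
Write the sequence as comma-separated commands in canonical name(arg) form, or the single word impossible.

move(3), turn(left), back(1)

key: running back(1) before move(3) would end elsewhere — order is forced
begin: at (0,4), heading E
step 1 (move(3)): at (3,4), heading E
step 2 (turn(left)): at (3,4), heading N
step 3 (back(1)): at (3,3), heading N
no rival 3-sequence matches.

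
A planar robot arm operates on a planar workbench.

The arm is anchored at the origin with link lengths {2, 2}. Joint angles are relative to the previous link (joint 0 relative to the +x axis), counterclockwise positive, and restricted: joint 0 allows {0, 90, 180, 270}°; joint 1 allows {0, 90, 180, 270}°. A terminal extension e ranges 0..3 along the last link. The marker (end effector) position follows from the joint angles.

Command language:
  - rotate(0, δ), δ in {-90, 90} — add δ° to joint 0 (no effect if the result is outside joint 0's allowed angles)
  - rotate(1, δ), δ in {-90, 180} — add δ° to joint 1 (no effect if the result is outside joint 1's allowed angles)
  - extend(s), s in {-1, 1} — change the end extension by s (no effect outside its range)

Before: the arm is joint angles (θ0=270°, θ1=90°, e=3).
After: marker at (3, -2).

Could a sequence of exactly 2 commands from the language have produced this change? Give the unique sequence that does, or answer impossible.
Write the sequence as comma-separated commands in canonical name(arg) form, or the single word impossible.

t0: joint angles (θ0=270°, θ1=90°, e=3)
1. extend(-1) → joint angles (θ0=270°, θ1=90°, e=2)
2. extend(-1) → joint angles (θ0=270°, θ1=90°, e=1)
uniquely the one of 36 2-step routes that fits.

extend(-1), extend(-1)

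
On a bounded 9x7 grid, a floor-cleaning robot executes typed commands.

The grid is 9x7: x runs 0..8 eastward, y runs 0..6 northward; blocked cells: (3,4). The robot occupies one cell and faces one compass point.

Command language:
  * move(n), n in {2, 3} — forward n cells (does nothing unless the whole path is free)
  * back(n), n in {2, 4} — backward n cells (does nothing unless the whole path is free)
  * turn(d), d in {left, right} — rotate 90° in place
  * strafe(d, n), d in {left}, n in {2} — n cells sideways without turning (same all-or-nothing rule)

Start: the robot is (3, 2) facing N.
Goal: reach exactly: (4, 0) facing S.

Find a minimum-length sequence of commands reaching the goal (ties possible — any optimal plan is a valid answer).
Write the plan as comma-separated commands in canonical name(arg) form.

strafe(left, 2), turn(right), move(3), turn(right), move(2)

initial: (3, 2) facing N
step 1 (strafe(left, 2)): (1, 2) facing N
step 2 (turn(right)): (1, 2) facing E
step 3 (move(3)): (4, 2) facing E
step 4 (turn(right)): (4, 2) facing S
step 5 (move(2)): (4, 0) facing S
minimal: 5 command(s), checked below 5.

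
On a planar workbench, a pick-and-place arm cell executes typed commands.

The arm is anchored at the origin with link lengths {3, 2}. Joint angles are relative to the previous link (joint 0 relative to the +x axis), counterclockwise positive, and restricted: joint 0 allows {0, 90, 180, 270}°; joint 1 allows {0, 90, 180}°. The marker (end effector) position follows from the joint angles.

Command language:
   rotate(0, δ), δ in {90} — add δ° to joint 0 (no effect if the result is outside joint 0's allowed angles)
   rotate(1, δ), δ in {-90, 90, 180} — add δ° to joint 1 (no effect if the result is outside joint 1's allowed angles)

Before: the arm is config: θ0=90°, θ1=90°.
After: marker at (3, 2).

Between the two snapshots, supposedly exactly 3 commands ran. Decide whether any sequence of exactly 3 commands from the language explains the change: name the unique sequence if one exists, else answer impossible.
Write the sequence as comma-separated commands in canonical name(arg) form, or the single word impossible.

rotate(0, 90), rotate(0, 90), rotate(0, 90)

initial: config: θ0=90°, θ1=90°
[1] after rotate(0, 90): config: θ0=180°, θ1=90°
[2] after rotate(0, 90): config: θ0=270°, θ1=90°
[3] after rotate(0, 90): config: θ0=0°, θ1=90°
no rival 3-sequence matches.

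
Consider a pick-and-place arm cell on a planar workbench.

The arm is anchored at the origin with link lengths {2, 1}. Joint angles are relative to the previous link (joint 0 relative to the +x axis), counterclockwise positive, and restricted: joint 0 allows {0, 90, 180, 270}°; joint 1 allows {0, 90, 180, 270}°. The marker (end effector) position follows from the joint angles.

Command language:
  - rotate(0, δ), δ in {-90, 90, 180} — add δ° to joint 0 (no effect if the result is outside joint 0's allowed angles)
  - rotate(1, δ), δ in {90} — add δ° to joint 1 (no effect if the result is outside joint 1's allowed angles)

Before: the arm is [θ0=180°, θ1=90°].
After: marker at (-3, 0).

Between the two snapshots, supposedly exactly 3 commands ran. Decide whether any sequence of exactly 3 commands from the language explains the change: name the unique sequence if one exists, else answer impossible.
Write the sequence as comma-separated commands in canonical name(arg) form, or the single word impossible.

from: [θ0=180°, θ1=90°]
step 1 (rotate(1, 90)): [θ0=180°, θ1=180°]
step 2 (rotate(1, 90)): [θ0=180°, θ1=270°]
step 3 (rotate(1, 90)): [θ0=180°, θ1=0°]
no other 3-command option fits: unique.

rotate(1, 90), rotate(1, 90), rotate(1, 90)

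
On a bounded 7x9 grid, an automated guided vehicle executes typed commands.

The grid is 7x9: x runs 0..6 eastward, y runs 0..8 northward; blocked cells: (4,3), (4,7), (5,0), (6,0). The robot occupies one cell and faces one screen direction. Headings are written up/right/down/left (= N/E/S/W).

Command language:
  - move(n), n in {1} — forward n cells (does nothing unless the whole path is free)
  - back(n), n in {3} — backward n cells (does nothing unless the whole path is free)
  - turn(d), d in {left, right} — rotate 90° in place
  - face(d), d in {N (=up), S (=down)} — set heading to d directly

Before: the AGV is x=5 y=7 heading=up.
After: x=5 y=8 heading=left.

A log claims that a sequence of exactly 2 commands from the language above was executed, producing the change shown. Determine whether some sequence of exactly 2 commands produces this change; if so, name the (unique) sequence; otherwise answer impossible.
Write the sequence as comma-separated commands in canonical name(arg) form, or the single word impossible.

move(1), turn(left)

key: position moved to (5,8) AND the heading swung to W — translation plus rotation needed
from: x=5 y=7 heading=up
t=1 move(1) ⇒ x=5 y=8 heading=up
t=2 turn(left) ⇒ x=5 y=8 heading=left
all 36 alternatives checked — unique.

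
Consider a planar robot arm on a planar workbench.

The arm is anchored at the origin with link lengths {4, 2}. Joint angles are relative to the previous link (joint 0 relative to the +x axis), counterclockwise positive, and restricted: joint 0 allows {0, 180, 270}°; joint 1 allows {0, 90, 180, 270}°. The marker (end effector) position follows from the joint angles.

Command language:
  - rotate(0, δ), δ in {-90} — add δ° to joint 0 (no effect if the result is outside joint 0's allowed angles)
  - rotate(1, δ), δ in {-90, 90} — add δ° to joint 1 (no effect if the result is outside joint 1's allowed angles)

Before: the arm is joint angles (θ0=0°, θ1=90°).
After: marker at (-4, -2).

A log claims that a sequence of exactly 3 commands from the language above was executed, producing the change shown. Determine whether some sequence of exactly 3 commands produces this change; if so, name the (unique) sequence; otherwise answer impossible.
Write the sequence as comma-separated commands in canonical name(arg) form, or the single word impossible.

rotate(0, -90), rotate(0, -90), rotate(0, -90)

begin: joint angles (θ0=0°, θ1=90°)
t=1 rotate(0, -90) ⇒ joint angles (θ0=270°, θ1=90°)
t=2 rotate(0, -90) ⇒ joint angles (θ0=180°, θ1=90°)
t=3 rotate(0, -90) ⇒ joint angles (θ0=180°, θ1=90°)
all 27 alternatives checked — unique.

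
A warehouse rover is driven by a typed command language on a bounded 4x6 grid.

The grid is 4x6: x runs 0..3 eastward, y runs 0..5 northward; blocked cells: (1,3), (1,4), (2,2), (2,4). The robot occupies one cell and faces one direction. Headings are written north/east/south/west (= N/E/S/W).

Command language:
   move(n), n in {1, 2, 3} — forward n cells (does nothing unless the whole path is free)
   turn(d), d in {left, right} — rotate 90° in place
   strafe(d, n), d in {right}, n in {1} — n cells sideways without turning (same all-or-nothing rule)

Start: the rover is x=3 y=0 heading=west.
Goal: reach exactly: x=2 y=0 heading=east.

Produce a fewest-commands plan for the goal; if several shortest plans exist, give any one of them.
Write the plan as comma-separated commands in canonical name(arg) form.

t0: x=3 y=0 heading=west
[1] after turn(left): x=3 y=0 heading=south
[2] after strafe(right, 1): x=2 y=0 heading=south
[3] after turn(left): x=2 y=0 heading=east
nothing shorter than 3 reaches the goal.

turn(left), strafe(right, 1), turn(left)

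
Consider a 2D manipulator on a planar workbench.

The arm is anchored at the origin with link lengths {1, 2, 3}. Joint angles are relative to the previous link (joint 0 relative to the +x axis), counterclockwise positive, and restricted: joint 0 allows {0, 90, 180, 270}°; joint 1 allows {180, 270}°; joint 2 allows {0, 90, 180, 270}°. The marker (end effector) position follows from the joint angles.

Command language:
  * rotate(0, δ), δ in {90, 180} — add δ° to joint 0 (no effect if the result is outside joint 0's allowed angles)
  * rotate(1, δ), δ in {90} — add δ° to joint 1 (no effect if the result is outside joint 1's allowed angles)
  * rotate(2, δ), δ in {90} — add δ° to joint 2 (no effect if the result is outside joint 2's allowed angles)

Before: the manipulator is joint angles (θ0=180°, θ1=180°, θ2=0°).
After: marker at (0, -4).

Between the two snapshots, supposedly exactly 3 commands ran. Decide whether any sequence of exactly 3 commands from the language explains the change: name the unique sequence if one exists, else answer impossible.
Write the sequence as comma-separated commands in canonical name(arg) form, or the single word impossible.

begin: joint angles (θ0=180°, θ1=180°, θ2=0°)
step 1 (rotate(0, 90)): joint angles (θ0=270°, θ1=180°, θ2=0°)
step 2 (rotate(0, 90)): joint angles (θ0=0°, θ1=180°, θ2=0°)
step 3 (rotate(0, 90)): joint angles (θ0=90°, θ1=180°, θ2=0°)
no other 3-command option fits: unique.

rotate(0, 90), rotate(0, 90), rotate(0, 90)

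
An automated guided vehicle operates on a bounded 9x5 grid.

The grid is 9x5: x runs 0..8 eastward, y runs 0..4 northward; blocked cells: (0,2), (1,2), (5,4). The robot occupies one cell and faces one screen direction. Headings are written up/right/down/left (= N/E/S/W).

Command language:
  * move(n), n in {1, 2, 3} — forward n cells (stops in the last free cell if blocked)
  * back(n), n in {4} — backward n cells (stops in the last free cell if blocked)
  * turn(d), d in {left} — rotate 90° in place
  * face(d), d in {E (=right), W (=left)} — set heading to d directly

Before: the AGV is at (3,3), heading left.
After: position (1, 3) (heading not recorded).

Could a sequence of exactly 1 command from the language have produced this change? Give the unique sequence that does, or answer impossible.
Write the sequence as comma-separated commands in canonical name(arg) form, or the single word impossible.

begin: at (3,3), heading left
[1] after move(2): at (1,3), heading left
no other 1-command option fits: unique.

move(2)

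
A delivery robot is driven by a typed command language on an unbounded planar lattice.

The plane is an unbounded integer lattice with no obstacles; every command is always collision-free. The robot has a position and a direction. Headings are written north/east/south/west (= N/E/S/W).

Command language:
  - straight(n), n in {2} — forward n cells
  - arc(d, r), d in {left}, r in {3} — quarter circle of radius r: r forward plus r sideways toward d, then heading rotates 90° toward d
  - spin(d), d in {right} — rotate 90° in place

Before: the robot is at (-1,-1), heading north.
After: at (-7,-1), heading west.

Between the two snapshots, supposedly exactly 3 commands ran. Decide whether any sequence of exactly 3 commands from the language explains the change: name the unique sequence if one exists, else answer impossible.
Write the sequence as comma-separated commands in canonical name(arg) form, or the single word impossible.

key: position moved to (-7,-1) AND the heading swung to W — translation plus rotation needed
begin: at (-1,-1), heading north
[1] after arc(left, 3): at (-4,2), heading west
[2] after arc(left, 3): at (-7,-1), heading south
[3] after spin(right): at (-7,-1), heading west
all 27 alternatives checked — unique.

arc(left, 3), arc(left, 3), spin(right)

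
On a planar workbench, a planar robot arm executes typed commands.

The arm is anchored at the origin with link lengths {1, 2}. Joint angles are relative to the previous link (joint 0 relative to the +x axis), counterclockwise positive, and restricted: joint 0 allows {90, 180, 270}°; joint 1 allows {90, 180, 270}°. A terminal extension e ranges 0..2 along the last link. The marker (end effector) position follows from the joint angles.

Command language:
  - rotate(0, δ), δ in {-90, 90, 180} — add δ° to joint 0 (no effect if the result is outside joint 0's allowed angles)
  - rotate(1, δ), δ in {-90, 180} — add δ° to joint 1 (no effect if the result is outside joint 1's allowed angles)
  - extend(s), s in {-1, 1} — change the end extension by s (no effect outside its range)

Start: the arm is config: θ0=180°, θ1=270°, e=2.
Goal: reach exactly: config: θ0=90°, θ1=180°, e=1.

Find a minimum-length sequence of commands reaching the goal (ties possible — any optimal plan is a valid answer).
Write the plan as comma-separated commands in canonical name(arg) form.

start: config: θ0=180°, θ1=270°, e=2
t=1 rotate(0, -90) ⇒ config: θ0=90°, θ1=270°, e=2
t=2 rotate(1, -90) ⇒ config: θ0=90°, θ1=180°, e=2
t=3 extend(-1) ⇒ config: θ0=90°, θ1=180°, e=1
nothing shorter than 3 reaches the goal.

rotate(0, -90), rotate(1, -90), extend(-1)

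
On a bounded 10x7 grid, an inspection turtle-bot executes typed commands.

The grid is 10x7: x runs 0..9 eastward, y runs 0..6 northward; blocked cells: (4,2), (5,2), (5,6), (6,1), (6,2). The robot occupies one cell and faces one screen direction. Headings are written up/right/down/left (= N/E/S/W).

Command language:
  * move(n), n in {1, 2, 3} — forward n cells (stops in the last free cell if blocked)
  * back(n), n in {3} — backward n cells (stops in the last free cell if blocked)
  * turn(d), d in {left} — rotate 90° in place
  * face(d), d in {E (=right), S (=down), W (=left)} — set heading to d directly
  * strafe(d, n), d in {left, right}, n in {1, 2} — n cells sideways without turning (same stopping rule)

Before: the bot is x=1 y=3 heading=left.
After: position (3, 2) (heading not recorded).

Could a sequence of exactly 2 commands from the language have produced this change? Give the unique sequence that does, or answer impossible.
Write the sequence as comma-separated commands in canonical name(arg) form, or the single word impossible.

key: order matters: swapping strafe(left, 1) and back(3) lands elsewhere
begin: x=1 y=3 heading=left
step 1 (strafe(left, 1)): x=1 y=2 heading=left
step 2 (back(3)): x=3 y=2 heading=left
uniquely the one of 144 2-step routes that fits.

strafe(left, 1), back(3)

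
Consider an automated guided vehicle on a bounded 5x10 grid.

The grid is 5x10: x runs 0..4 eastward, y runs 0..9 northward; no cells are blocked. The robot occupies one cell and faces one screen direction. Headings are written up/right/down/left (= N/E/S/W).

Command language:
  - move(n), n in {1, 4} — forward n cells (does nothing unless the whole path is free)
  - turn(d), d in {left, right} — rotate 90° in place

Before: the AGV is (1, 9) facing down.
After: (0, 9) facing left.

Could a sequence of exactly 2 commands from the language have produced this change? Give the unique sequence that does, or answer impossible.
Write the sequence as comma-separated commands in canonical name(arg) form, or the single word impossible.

key: position moved to (0,9) AND the heading swung to W — translation plus rotation needed
start: (1, 9) facing down
t=1 turn(right) ⇒ (1, 9) facing left
t=2 move(1) ⇒ (0, 9) facing left
all 16 alternatives checked — unique.

turn(right), move(1)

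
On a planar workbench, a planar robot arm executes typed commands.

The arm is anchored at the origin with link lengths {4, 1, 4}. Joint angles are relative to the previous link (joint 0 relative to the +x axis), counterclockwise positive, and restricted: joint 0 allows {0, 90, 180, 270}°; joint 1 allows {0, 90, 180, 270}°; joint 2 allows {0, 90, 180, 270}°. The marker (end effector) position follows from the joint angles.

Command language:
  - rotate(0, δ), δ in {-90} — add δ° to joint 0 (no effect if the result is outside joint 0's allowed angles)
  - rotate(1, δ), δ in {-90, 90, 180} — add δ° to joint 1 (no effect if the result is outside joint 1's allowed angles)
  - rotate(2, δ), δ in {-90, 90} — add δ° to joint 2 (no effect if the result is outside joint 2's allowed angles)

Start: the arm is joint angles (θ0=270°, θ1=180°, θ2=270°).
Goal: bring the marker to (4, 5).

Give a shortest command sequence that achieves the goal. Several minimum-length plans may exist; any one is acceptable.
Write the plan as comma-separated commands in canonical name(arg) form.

rotate(1, 180), rotate(0, -90), rotate(0, -90)

from: joint angles (θ0=270°, θ1=180°, θ2=270°)
[1] after rotate(1, 180): joint angles (θ0=270°, θ1=0°, θ2=270°)
[2] after rotate(0, -90): joint angles (θ0=180°, θ1=0°, θ2=270°)
[3] after rotate(0, -90): joint angles (θ0=90°, θ1=0°, θ2=270°)
shorter routes all fall short; 3 is best.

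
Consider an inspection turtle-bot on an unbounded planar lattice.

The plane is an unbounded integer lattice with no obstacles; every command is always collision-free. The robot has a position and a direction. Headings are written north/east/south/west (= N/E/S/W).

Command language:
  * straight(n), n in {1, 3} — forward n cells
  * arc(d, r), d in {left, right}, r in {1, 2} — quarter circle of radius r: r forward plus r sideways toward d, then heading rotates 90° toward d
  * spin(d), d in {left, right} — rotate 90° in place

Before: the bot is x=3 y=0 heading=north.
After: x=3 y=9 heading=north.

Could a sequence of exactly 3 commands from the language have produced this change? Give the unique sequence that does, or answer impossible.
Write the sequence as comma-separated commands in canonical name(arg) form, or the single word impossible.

key: still facing N at the end — nothing in the sequence rotates
t0: x=3 y=0 heading=north
step 1 (straight(3)): x=3 y=3 heading=north
step 2 (straight(3)): x=3 y=6 heading=north
step 3 (straight(3)): x=3 y=9 heading=north
no rival 3-sequence matches.

straight(3), straight(3), straight(3)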